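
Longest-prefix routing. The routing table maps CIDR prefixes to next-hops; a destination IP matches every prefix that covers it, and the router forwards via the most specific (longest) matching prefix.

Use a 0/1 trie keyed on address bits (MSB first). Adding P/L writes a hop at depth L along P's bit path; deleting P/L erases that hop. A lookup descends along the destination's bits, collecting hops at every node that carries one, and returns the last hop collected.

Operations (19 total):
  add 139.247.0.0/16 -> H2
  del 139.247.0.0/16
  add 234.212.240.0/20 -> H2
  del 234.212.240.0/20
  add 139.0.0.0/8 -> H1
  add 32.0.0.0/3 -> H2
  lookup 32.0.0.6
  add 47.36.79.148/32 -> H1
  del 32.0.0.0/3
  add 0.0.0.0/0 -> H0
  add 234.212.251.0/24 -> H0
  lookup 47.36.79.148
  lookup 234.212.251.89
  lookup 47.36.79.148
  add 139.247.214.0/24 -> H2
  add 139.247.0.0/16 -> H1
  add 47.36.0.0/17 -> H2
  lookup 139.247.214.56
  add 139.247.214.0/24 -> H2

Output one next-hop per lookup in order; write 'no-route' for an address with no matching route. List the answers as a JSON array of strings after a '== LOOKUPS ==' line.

Process each operation:
  add 139.247.0.0/16 -> H2 at depth 16
  - 139.247.0.0/16 clear@16
  add 234.212.240.0/20 -> H2 at depth 20
  - 234.212.240.0/20 clear@20
  add 139.0.0.0/8 -> H1 at depth 8
  add 32.0.0.0/3 -> H2 at depth 3
  lookup 32.0.0.6: bits 001 walk d0:-→d1:-→d2:-→d3:H2 -> H2
  add 47.36.79.148/32 -> H1 at depth 32
  - 32.0.0.0/3 clear@3
  add 0.0.0.0/0 -> H0 at depth 0
  add 234.212.251.0/24 -> H0 at depth 24
  lookup 47.36.79.148: bits 00101111001001000100111110010100 walk d0:H0→d1:-→d2:-→d3:-→d4:-→d5:-→d6:-→d7:-→d8:-→d9:-→d10:-→d11:-→d12:-→d13:-→d14:-→d15:-→d16:-→d17:-→d18:-→d19:-→d20:-→d21:-→d22:-→d23:-→d24:-→d25:-→d26:-→d27:-→d28:-→d29:-→d30:-→d31:-→d32:H1 -> H1
  lookup 234.212.251.89: bits 111010101101010011111011 walk d0:H0→d1:-→d2:-→d3:-→d4:-→d5:-→d6:-→d7:-→d8:-→d9:-→d10:-→d11:-→d12:-→d13:-→d14:-→d15:-→d16:-→d17:-→d18:-→d19:-→d20:-→d21:-→d22:-→d23:-→d24:H0 -> H0
  lookup 47.36.79.148: bits 00101111001001000100111110010100 walk d0:H0→d1:-→d2:-→d3:-→d4:-→d5:-→d6:-→d7:-→d8:-→d9:-→d10:-→d11:-→d12:-→d13:-→d14:-→d15:-→d16:-→d17:-→d18:-→d19:-→d20:-→d21:-→d22:-→d23:-→d24:-→d25:-→d26:-→d27:-→d28:-→d29:-→d30:-→d31:-→d32:H1 -> H1
  add 139.247.214.0/24 -> H2 at depth 24
  add 139.247.0.0/16 -> H1 at depth 16
  add 47.36.0.0/17 -> H2 at depth 17
  lookup 139.247.214.56: bits 100010111111011111010110 walk d0:H0→d1:-→d2:-→d3:-→d4:-→d5:-→d6:-→d7:-→d8:H1→d9:-→d10:-→d11:-→d12:-→d13:-→d14:-→d15:-→d16:H1→d17:-→d18:-→d19:-→d20:-→d21:-→d22:-→d23:-→d24:H2 -> H2
  add 139.247.214.0/24 -> H2 at depth 24

== LOOKUPS ==
["H2","H1","H0","H1","H2"]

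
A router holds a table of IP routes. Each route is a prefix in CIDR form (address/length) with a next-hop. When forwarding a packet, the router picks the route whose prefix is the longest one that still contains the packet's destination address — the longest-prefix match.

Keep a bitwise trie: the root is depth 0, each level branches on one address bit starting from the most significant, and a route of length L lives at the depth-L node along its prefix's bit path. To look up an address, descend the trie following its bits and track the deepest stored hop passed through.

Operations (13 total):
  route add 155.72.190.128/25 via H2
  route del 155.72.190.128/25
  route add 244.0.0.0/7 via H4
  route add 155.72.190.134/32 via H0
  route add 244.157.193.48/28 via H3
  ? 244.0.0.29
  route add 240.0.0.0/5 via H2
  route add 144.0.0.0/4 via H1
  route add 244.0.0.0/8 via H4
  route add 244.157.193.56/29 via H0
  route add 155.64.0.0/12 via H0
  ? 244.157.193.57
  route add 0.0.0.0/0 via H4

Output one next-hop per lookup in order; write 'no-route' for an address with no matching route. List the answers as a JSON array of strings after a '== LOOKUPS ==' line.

Trace:
  + 155.72.190.128/25 (H2) depth=25
  - 155.72.190.128/25 clear@25
  + 244.0.0.0/7 (H4) depth=7
  + 155.72.190.134/32 (H0) depth=32
  + 244.157.193.48/28 (H3) depth=28
  lookup 244.0.0.29: bits 11110100 walk d0:-→d1:-→d2:-→d3:-→d4:-→d5:-→d6:-→d7:H4→d8:- -> H4
  + 240.0.0.0/5 (H2) depth=5
  + 144.0.0.0/4 (H1) depth=4
  + 244.0.0.0/8 (H4) depth=8
  + 244.157.193.56/29 (H0) depth=29
  + 155.64.0.0/12 (H0) depth=12
  lookup 244.157.193.57: bits 11110100100111011100000100111 walk d0:-→d1:-→d2:-→d3:-→d4:-→d5:H2→d6:-→d7:H4→d8:H4→d9:-→d10:-→d11:-→d12:-→d13:-→d14:-→d15:-→d16:-→d17:-→d18:-→d19:-→d20:-→d21:-→d22:-→d23:-→d24:-→d25:-→d26:-→d27:-→d28:H3→d29:H0 -> H0
  + 0.0.0.0/0 (H4) depth=0

== LOOKUPS ==
["H4","H0"]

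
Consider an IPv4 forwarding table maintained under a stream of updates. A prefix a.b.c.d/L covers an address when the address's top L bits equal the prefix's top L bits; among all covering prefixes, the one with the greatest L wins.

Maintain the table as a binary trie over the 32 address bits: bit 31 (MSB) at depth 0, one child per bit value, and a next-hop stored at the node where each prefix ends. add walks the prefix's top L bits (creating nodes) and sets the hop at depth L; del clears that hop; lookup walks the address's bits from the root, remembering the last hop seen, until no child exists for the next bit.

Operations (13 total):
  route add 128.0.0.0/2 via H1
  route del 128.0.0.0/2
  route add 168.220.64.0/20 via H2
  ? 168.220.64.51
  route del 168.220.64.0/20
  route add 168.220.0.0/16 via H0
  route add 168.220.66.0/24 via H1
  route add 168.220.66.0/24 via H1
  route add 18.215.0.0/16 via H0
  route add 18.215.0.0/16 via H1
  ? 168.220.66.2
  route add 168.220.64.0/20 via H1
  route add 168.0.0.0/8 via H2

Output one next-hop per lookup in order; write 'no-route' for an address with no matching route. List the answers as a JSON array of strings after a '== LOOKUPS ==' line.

Trace:
  add 128.0.0.0/2 -> H1 at depth 2
  del 128.0.0.0/2 (clear depth 2)
  add 168.220.64.0/20 -> H2 at depth 20
  Q 168.220.64.51: descend 10101000110111000100 ; hops seen [H2] ; pick H2
  del 168.220.64.0/20 (clear depth 20)
  add 168.220.0.0/16 -> H0 at depth 16
  add 168.220.66.0/24 -> H1 at depth 24
  add 168.220.66.0/24 -> H1 at depth 24
  add 18.215.0.0/16 -> H0 at depth 16
  add 18.215.0.0/16 -> H1 at depth 16
  Q 168.220.66.2: descend 101010001101110001000010 ; hops seen [H0,H1] ; pick H1
  add 168.220.64.0/20 -> H1 at depth 20
  add 168.0.0.0/8 -> H2 at depth 8

== LOOKUPS ==
["H2","H1"]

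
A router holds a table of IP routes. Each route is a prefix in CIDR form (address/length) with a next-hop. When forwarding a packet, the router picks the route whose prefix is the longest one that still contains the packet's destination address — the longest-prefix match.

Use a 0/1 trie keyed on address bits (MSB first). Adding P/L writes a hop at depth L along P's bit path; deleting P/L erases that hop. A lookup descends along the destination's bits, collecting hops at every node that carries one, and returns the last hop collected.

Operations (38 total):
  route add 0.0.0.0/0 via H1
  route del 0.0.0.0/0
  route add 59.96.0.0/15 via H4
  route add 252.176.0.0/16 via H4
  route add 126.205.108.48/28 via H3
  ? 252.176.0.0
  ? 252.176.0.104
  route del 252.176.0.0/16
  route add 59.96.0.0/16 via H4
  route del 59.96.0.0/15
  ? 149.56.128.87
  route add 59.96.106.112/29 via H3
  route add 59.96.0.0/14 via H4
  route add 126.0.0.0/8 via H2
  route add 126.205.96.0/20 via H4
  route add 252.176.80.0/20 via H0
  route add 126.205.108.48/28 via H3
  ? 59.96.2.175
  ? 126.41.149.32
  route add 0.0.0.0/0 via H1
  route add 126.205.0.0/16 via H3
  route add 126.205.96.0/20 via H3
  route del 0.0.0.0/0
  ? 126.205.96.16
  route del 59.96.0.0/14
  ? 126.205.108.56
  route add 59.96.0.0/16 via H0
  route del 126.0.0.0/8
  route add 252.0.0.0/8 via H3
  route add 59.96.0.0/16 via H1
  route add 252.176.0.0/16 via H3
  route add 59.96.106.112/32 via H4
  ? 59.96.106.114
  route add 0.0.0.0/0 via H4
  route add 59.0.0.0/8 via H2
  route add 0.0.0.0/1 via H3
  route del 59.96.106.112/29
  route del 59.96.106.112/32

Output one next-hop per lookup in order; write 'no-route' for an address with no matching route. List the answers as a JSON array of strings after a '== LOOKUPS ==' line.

Process each operation:
  add 0.0.0.0/0 -> H1 at depth 0
  - 0.0.0.0/0 clear@0
  add 59.96.0.0/15 -> H4 at depth 15
  add 252.176.0.0/16 -> H4 at depth 16
  add 126.205.108.48/28 -> H3 at depth 28
  ? 252.176.0.0  path d0:-→d1:-→d2:-→d3:-→d4:-→d5:-→d6:-→d7:-→d8:-→d9:-→d10:-→d11:-→d12:-→d13:-→d14:-→d15:-→d16:H4  best=H4
  ? 252.176.0.104  path d0:-→d1:-→d2:-→d3:-→d4:-→d5:-→d6:-→d7:-→d8:-→d9:-→d10:-→d11:-→d12:-→d13:-→d14:-→d15:-→d16:H4  best=H4
  - 252.176.0.0/16 clear@16
  add 59.96.0.0/16 -> H4 at depth 16
  - 59.96.0.0/15 clear@15
  ? 149.56.128.87  path d0:-→d1:-  best=no-route
  add 59.96.106.112/29 -> H3 at depth 29
  add 59.96.0.0/14 -> H4 at depth 14
  add 126.0.0.0/8 -> H2 at depth 8
  add 126.205.96.0/20 -> H4 at depth 20
  add 252.176.80.0/20 -> H0 at depth 20
  add 126.205.108.48/28 -> H3 at depth 28
  ? 59.96.2.175  path d0:-→d1:-→d2:-→d3:-→d4:-→d5:-→d6:-→d7:-→d8:-→d9:-→d10:-→d11:-→d12:-→d13:-→d14:H4→d15:-→d16:H4→d17:-  best=H4
  ? 126.41.149.32  path d0:-→d1:-→d2:-→d3:-→d4:-→d5:-→d6:-→d7:-→d8:H2  best=H2
  add 0.0.0.0/0 -> H1 at depth 0
  add 126.205.0.0/16 -> H3 at depth 16
  add 126.205.96.0/20 -> H3 at depth 20
  - 0.0.0.0/0 clear@0
  ? 126.205.96.16  path d0:-→d1:-→d2:-→d3:-→d4:-→d5:-→d6:-→d7:-→d8:H2→d9:-→d10:-→d11:-→d12:-→d13:-→d14:-→d15:-→d16:H3→d17:-→d18:-→d19:-→d20:H3  best=H3
  - 59.96.0.0/14 clear@14
  ? 126.205.108.56  path d0:-→d1:-→d2:-→d3:-→d4:-→d5:-→d6:-→d7:-→d8:H2→d9:-→d10:-→d11:-→d12:-→d13:-→d14:-→d15:-→d16:H3→d17:-→d18:-→d19:-→d20:H3→d21:-→d22:-→d23:-→d24:-→d25:-→d26:-→d27:-→d28:H3  best=H3
  add 59.96.0.0/16 -> H0 at depth 16
  - 126.0.0.0/8 clear@8
  add 252.0.0.0/8 -> H3 at depth 8
  add 59.96.0.0/16 -> H1 at depth 16
  add 252.176.0.0/16 -> H3 at depth 16
  add 59.96.106.112/32 -> H4 at depth 32
  ? 59.96.106.114  path d0:-→d1:-→d2:-→d3:-→d4:-→d5:-→d6:-→d7:-→d8:-→d9:-→d10:-→d11:-→d12:-→d13:-→d14:-→d15:-→d16:H1→d17:-→d18:-→d19:-→d20:-→d21:-→d22:-→d23:-→d24:-→d25:-→d26:-→d27:-→d28:-→d29:H3→d30:-  best=H3
  add 0.0.0.0/0 -> H4 at depth 0
  add 59.0.0.0/8 -> H2 at depth 8
  add 0.0.0.0/1 -> H3 at depth 1
  - 59.96.106.112/29 clear@29
  - 59.96.106.112/32 clear@32

== LOOKUPS ==
["H4","H4","no-route","H4","H2","H3","H3","H3"]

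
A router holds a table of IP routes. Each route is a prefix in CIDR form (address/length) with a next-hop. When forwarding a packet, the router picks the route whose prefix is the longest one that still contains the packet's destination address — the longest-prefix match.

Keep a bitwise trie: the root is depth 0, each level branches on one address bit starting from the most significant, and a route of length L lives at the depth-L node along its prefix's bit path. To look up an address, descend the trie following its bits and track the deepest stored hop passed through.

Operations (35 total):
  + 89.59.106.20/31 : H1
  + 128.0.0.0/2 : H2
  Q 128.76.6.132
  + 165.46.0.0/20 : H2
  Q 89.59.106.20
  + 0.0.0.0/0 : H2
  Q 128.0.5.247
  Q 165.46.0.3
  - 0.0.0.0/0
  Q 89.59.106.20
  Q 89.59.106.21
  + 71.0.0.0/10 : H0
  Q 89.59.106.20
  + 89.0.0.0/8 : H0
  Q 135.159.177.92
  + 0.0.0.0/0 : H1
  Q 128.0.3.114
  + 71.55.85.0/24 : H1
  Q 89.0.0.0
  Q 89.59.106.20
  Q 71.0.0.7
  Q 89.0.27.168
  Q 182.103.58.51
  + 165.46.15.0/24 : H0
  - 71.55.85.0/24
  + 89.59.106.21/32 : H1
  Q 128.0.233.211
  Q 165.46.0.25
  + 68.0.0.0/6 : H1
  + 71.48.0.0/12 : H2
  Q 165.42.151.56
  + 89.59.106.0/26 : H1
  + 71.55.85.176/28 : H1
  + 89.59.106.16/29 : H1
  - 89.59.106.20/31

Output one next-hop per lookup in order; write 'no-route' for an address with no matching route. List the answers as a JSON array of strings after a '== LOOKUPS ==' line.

Process each operation:
  add 89.59.106.20/31 -> H1 at depth 31
  add 128.0.0.0/2 -> H2 at depth 2
  ? 128.76.6.132  path d0:-→d1:-→d2:H2  best=H2
  add 165.46.0.0/20 -> H2 at depth 20
  ? 89.59.106.20  path d0:-→d1:-→d2:-→d3:-→d4:-→d5:-→d6:-→d7:-→d8:-→d9:-→d10:-→d11:-→d12:-→d13:-→d14:-→d15:-→d16:-→d17:-→d18:-→d19:-→d20:-→d21:-→d22:-→d23:-→d24:-→d25:-→d26:-→d27:-→d28:-→d29:-→d30:-→d31:H1  best=H1
  add 0.0.0.0/0 -> H2 at depth 0
  ? 128.0.5.247  path d0:H2→d1:-→d2:H2  best=H2
  ? 165.46.0.3  path d0:H2→d1:-→d2:H2→d3:-→d4:-→d5:-→d6:-→d7:-→d8:-→d9:-→d10:-→d11:-→d12:-→d13:-→d14:-→d15:-→d16:-→d17:-→d18:-→d19:-→d20:H2  best=H2
  - 0.0.0.0/0 clear@0
  ? 89.59.106.20  path d0:-→d1:-→d2:-→d3:-→d4:-→d5:-→d6:-→d7:-→d8:-→d9:-→d10:-→d11:-→d12:-→d13:-→d14:-→d15:-→d16:-→d17:-→d18:-→d19:-→d20:-→d21:-→d22:-→d23:-→d24:-→d25:-→d26:-→d27:-→d28:-→d29:-→d30:-→d31:H1  best=H1
  ? 89.59.106.21  path d0:-→d1:-→d2:-→d3:-→d4:-→d5:-→d6:-→d7:-→d8:-→d9:-→d10:-→d11:-→d12:-→d13:-→d14:-→d15:-→d16:-→d17:-→d18:-→d19:-→d20:-→d21:-→d22:-→d23:-→d24:-→d25:-→d26:-→d27:-→d28:-→d29:-→d30:-→d31:H1  best=H1
  add 71.0.0.0/10 -> H0 at depth 10
  ? 89.59.106.20  path d0:-→d1:-→d2:-→d3:-→d4:-→d5:-→d6:-→d7:-→d8:-→d9:-→d10:-→d11:-→d12:-→d13:-→d14:-→d15:-→d16:-→d17:-→d18:-→d19:-→d20:-→d21:-→d22:-→d23:-→d24:-→d25:-→d26:-→d27:-→d28:-→d29:-→d30:-→d31:H1  best=H1
  add 89.0.0.0/8 -> H0 at depth 8
  ? 135.159.177.92  path d0:-→d1:-→d2:H2  best=H2
  add 0.0.0.0/0 -> H1 at depth 0
  ? 128.0.3.114  path d0:H1→d1:-→d2:H2  best=H2
  add 71.55.85.0/24 -> H1 at depth 24
  ? 89.0.0.0  path d0:H1→d1:-→d2:-→d3:-→d4:-→d5:-→d6:-→d7:-→d8:H0→d9:-→d10:-  best=H0
  ? 89.59.106.20  path d0:H1→d1:-→d2:-→d3:-→d4:-→d5:-→d6:-→d7:-→d8:H0→d9:-→d10:-→d11:-→d12:-→d13:-→d14:-→d15:-→d16:-→d17:-→d18:-→d19:-→d20:-→d21:-→d22:-→d23:-→d24:-→d25:-→d26:-→d27:-→d28:-→d29:-→d30:-→d31:H1  best=H1
  ? 71.0.0.7  path d0:H1→d1:-→d2:-→d3:-→d4:-→d5:-→d6:-→d7:-→d8:-→d9:-→d10:H0  best=H0
  ? 89.0.27.168  path d0:H1→d1:-→d2:-→d3:-→d4:-→d5:-→d6:-→d7:-→d8:H0→d9:-→d10:-  best=H0
  ? 182.103.58.51  path d0:H1→d1:-→d2:H2→d3:-  best=H2
  add 165.46.15.0/24 -> H0 at depth 24
  - 71.55.85.0/24 clear@24
  add 89.59.106.21/32 -> H1 at depth 32
  ? 128.0.233.211  path d0:H1→d1:-→d2:H2  best=H2
  ? 165.46.0.25  path d0:H1→d1:-→d2:H2→d3:-→d4:-→d5:-→d6:-→d7:-→d8:-→d9:-→d10:-→d11:-→d12:-→d13:-→d14:-→d15:-→d16:-→d17:-→d18:-→d19:-→d20:H2  best=H2
  add 68.0.0.0/6 -> H1 at depth 6
  add 71.48.0.0/12 -> H2 at depth 12
  ? 165.42.151.56  path d0:H1→d1:-→d2:H2→d3:-→d4:-→d5:-→d6:-→d7:-→d8:-→d9:-→d10:-→d11:-→d12:-→d13:-  best=H2
  add 89.59.106.0/26 -> H1 at depth 26
  add 71.55.85.176/28 -> H1 at depth 28
  add 89.59.106.16/29 -> H1 at depth 29
  - 89.59.106.20/31 clear@31

== LOOKUPS ==
["H2","H1","H2","H2","H1","H1","H1","H2","H2","H0","H1","H0","H0","H2","H2","H2","H2"]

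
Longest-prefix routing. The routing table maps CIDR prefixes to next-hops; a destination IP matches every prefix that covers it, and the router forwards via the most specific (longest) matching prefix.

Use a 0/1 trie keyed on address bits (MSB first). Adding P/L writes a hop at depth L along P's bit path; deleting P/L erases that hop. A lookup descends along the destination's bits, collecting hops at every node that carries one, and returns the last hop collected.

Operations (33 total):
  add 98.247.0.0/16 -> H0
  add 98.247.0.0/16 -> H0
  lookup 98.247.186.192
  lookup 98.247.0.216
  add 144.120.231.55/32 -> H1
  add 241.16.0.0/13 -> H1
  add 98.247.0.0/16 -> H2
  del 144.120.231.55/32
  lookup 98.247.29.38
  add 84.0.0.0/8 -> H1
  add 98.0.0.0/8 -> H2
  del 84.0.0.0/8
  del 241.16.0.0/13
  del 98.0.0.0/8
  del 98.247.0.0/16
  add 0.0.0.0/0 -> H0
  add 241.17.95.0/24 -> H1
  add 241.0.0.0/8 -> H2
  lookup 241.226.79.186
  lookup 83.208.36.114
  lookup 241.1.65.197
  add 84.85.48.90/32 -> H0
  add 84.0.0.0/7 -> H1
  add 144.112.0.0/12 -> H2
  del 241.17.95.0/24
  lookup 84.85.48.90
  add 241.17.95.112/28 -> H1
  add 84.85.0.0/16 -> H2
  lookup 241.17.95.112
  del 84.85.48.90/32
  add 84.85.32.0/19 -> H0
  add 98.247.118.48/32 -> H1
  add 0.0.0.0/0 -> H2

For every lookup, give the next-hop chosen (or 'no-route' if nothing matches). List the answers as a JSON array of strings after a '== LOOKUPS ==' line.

Trace:
  add 98.247.0.0/16 -> H0 at depth 16
  add 98.247.0.0/16 -> H0 at depth 16
  Q 98.247.186.192: descend 0110001011110111 ; hops seen [H0] ; pick H0
  Q 98.247.0.216: descend 0110001011110111 ; hops seen [H0] ; pick H0
  add 144.120.231.55/32 -> H1 at depth 32
  add 241.16.0.0/13 -> H1 at depth 13
  add 98.247.0.0/16 -> H2 at depth 16
  - 144.120.231.55/32 clear@32
  Q 98.247.29.38: descend 0110001011110111 ; hops seen [H2] ; pick H2
  add 84.0.0.0/8 -> H1 at depth 8
  add 98.0.0.0/8 -> H2 at depth 8
  - 84.0.0.0/8 clear@8
  - 241.16.0.0/13 clear@13
  - 98.0.0.0/8 clear@8
  - 98.247.0.0/16 clear@16
  add 0.0.0.0/0 -> H0 at depth 0
  add 241.17.95.0/24 -> H1 at depth 24
  add 241.0.0.0/8 -> H2 at depth 8
  Q 241.226.79.186: descend 11110001 ; hops seen [H0,H2] ; pick H2
  Q 83.208.36.114: descend 01010 ; hops seen [H0] ; pick H0
  Q 241.1.65.197: descend 11110001000 ; hops seen [H0,H2] ; pick H2
  add 84.85.48.90/32 -> H0 at depth 32
  add 84.0.0.0/7 -> H1 at depth 7
  add 144.112.0.0/12 -> H2 at depth 12
  - 241.17.95.0/24 clear@24
  Q 84.85.48.90: descend 01010100010101010011000001011010 ; hops seen [H0,H1,H0] ; pick H0
  add 241.17.95.112/28 -> H1 at depth 28
  add 84.85.0.0/16 -> H2 at depth 16
  Q 241.17.95.112: descend 1111000100010001010111110111 ; hops seen [H0,H2,H1] ; pick H1
  - 84.85.48.90/32 clear@32
  add 84.85.32.0/19 -> H0 at depth 19
  add 98.247.118.48/32 -> H1 at depth 32
  add 0.0.0.0/0 -> H2 at depth 0

== LOOKUPS ==
["H0","H0","H2","H2","H0","H2","H0","H1"]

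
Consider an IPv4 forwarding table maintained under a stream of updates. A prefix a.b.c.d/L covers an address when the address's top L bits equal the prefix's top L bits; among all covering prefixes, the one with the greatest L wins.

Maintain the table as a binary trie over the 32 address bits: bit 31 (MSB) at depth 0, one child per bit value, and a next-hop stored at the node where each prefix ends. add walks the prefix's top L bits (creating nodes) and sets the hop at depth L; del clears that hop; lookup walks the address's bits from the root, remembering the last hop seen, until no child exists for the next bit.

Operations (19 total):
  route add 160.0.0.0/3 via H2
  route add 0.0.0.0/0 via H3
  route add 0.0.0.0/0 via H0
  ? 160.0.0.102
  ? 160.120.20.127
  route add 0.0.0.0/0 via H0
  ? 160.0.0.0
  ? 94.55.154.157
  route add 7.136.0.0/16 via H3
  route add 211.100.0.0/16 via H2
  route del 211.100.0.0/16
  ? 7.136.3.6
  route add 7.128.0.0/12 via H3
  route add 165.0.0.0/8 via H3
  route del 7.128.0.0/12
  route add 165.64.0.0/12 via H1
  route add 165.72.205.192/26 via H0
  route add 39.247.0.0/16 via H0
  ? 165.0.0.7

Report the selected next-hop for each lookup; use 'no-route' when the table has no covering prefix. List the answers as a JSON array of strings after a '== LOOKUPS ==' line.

Trace:
  add 160.0.0.0/3 -> H2 at depth 3
  add 0.0.0.0/0 -> H3 at depth 0
  add 0.0.0.0/0 -> H0 at depth 0
  lookup 160.0.0.102: bits 101 walk d0:H0→d1:-→d2:-→d3:H2 -> H2
  lookup 160.120.20.127: bits 101 walk d0:H0→d1:-→d2:-→d3:H2 -> H2
  add 0.0.0.0/0 -> H0 at depth 0
  lookup 160.0.0.0: bits 101 walk d0:H0→d1:-→d2:-→d3:H2 -> H2
  lookup 94.55.154.157: bits ε walk d0:H0 -> H0
  add 7.136.0.0/16 -> H3 at depth 16
  add 211.100.0.0/16 -> H2 at depth 16
  del 211.100.0.0/16 (clear depth 16)
  lookup 7.136.3.6: bits 0000011110001000 walk d0:H0→d1:-→d2:-→d3:-→d4:-→d5:-→d6:-→d7:-→d8:-→d9:-→d10:-→d11:-→d12:-→d13:-→d14:-→d15:-→d16:H3 -> H3
  add 7.128.0.0/12 -> H3 at depth 12
  add 165.0.0.0/8 -> H3 at depth 8
  del 7.128.0.0/12 (clear depth 12)
  add 165.64.0.0/12 -> H1 at depth 12
  add 165.72.205.192/26 -> H0 at depth 26
  add 39.247.0.0/16 -> H0 at depth 16
  lookup 165.0.0.7: bits 101001010 walk d0:H0→d1:-→d2:-→d3:H2→d4:-→d5:-→d6:-→d7:-→d8:H3→d9:- -> H3

== LOOKUPS ==
["H2","H2","H2","H0","H3","H3"]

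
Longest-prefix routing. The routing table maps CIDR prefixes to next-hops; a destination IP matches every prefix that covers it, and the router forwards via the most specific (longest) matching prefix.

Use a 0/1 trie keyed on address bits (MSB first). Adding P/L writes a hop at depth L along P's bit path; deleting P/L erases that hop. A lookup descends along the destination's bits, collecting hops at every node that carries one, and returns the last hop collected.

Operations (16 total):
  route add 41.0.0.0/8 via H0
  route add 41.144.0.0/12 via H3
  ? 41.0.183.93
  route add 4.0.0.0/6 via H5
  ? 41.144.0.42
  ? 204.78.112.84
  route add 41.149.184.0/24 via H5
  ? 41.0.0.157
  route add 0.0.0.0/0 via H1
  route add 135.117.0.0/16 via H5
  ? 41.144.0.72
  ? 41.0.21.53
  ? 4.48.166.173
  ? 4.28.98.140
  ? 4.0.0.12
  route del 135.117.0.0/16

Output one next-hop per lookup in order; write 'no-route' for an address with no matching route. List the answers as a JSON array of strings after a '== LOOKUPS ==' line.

Process each operation:
  + 41.0.0.0/8 (H0) depth=8
  + 41.144.0.0/12 (H3) depth=12
  Q 41.0.183.93: descend 00101001 ; hops seen [H0] ; pick H0
  + 4.0.0.0/6 (H5) depth=6
  Q 41.144.0.42: descend 001010011001 ; hops seen [H0,H3] ; pick H3
  Q 204.78.112.84: descend ε ; hops seen [∅] ; pick no-route
  + 41.149.184.0/24 (H5) depth=24
  Q 41.0.0.157: descend 00101001 ; hops seen [H0] ; pick H0
  + 0.0.0.0/0 (H1) depth=0
  + 135.117.0.0/16 (H5) depth=16
  Q 41.144.0.72: descend 0010100110010 ; hops seen [H1,H0,H3] ; pick H3
  Q 41.0.21.53: descend 00101001 ; hops seen [H1,H0] ; pick H0
  Q 4.48.166.173: descend 000001 ; hops seen [H1,H5] ; pick H5
  Q 4.28.98.140: descend 000001 ; hops seen [H1,H5] ; pick H5
  Q 4.0.0.12: descend 000001 ; hops seen [H1,H5] ; pick H5
  - 135.117.0.0/16 clear@16

== LOOKUPS ==
["H0","H3","no-route","H0","H3","H0","H5","H5","H5"]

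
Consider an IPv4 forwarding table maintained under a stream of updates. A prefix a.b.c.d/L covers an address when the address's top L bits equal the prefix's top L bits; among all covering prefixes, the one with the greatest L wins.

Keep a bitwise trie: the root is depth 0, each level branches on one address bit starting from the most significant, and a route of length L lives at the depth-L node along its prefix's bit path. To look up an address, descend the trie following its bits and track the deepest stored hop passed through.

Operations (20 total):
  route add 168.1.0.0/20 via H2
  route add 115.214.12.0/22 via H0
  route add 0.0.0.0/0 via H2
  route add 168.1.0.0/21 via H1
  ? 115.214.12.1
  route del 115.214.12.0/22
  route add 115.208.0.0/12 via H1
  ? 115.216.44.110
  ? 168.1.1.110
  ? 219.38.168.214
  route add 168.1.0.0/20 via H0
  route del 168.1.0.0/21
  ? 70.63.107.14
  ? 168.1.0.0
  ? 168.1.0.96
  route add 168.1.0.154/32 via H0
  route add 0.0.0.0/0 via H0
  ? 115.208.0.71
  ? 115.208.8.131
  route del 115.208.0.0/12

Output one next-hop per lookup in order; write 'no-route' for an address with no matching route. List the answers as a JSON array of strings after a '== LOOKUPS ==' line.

Process each operation:
  add 168.1.0.0/20 -> H2 at depth 20
  add 115.214.12.0/22 -> H0 at depth 22
  add 0.0.0.0/0 -> H2 at depth 0
  add 168.1.0.0/21 -> H1 at depth 21
  lookup 115.214.12.1: bits 0111001111010110000011 walk d0:H2→d1:-→d2:-→d3:-→d4:-→d5:-→d6:-→d7:-→d8:-→d9:-→d10:-→d11:-→d12:-→d13:-→d14:-→d15:-→d16:-→d17:-→d18:-→d19:-→d20:-→d21:-→d22:H0 -> H0
  del 115.214.12.0/22 (clear depth 22)
  add 115.208.0.0/12 -> H1 at depth 12
  lookup 115.216.44.110: bits 011100111101 walk d0:H2→d1:-→d2:-→d3:-→d4:-→d5:-→d6:-→d7:-→d8:-→d9:-→d10:-→d11:-→d12:H1 -> H1
  lookup 168.1.1.110: bits 101010000000000100000 walk d0:H2→d1:-→d2:-→d3:-→d4:-→d5:-→d6:-→d7:-→d8:-→d9:-→d10:-→d11:-→d12:-→d13:-→d14:-→d15:-→d16:-→d17:-→d18:-→d19:-→d20:H2→d21:H1 -> H1
  lookup 219.38.168.214: bits 1 walk d0:H2→d1:- -> H2
  add 168.1.0.0/20 -> H0 at depth 20
  del 168.1.0.0/21 (clear depth 21)
  lookup 70.63.107.14: bits 01 walk d0:H2→d1:-→d2:- -> H2
  lookup 168.1.0.0: bits 101010000000000100000 walk d0:H2→d1:-→d2:-→d3:-→d4:-→d5:-→d6:-→d7:-→d8:-→d9:-→d10:-→d11:-→d12:-→d13:-→d14:-→d15:-→d16:-→d17:-→d18:-→d19:-→d20:H0→d21:- -> H0
  lookup 168.1.0.96: bits 101010000000000100000 walk d0:H2→d1:-→d2:-→d3:-→d4:-→d5:-→d6:-→d7:-→d8:-→d9:-→d10:-→d11:-→d12:-→d13:-→d14:-→d15:-→d16:-→d17:-→d18:-→d19:-→d20:H0→d21:- -> H0
  add 168.1.0.154/32 -> H0 at depth 32
  add 0.0.0.0/0 -> H0 at depth 0
  lookup 115.208.0.71: bits 0111001111010 walk d0:H0→d1:-→d2:-→d3:-→d4:-→d5:-→d6:-→d7:-→d8:-→d9:-→d10:-→d11:-→d12:H1→d13:- -> H1
  lookup 115.208.8.131: bits 0111001111010 walk d0:H0→d1:-→d2:-→d3:-→d4:-→d5:-→d6:-→d7:-→d8:-→d9:-→d10:-→d11:-→d12:H1→d13:- -> H1
  del 115.208.0.0/12 (clear depth 12)

== LOOKUPS ==
["H0","H1","H1","H2","H2","H0","H0","H1","H1"]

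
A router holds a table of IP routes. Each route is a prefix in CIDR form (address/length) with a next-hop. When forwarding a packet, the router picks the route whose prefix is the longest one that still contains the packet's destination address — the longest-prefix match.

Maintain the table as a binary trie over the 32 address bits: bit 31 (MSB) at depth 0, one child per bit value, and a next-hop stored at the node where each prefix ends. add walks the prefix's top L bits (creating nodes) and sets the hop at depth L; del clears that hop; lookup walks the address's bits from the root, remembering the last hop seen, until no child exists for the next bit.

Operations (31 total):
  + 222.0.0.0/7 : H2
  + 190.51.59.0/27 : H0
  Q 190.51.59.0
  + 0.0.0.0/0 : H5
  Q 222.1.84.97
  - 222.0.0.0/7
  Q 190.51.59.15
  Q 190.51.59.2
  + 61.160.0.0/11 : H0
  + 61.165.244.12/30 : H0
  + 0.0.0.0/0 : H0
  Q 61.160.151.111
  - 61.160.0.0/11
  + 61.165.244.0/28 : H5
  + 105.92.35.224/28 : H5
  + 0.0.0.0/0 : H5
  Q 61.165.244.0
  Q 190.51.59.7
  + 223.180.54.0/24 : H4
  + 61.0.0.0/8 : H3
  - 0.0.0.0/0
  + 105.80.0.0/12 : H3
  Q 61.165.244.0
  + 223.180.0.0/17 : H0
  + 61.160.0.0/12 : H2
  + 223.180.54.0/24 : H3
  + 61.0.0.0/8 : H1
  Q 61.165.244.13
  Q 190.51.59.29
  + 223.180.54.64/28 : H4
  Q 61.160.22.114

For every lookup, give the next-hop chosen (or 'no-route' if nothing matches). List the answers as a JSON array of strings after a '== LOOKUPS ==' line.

Apply in order:
  add 222.0.0.0/7 -> H2 at depth 7
  add 190.51.59.0/27 -> H0 at depth 27
  Q 190.51.59.0: descend 101111100011001100111011000 ; hops seen [H0] ; pick H0
  add 0.0.0.0/0 -> H5 at depth 0
  Q 222.1.84.97: descend 1101111 ; hops seen [H5,H2] ; pick H2
  del 222.0.0.0/7 (clear depth 7)
  Q 190.51.59.15: descend 101111100011001100111011000 ; hops seen [H5,H0] ; pick H0
  Q 190.51.59.2: descend 101111100011001100111011000 ; hops seen [H5,H0] ; pick H0
  add 61.160.0.0/11 -> H0 at depth 11
  add 61.165.244.12/30 -> H0 at depth 30
  add 0.0.0.0/0 -> H0 at depth 0
  Q 61.160.151.111: descend 0011110110100 ; hops seen [H0,H0] ; pick H0
  del 61.160.0.0/11 (clear depth 11)
  add 61.165.244.0/28 -> H5 at depth 28
  add 105.92.35.224/28 -> H5 at depth 28
  add 0.0.0.0/0 -> H5 at depth 0
  Q 61.165.244.0: descend 0011110110100101111101000000 ; hops seen [H5,H5] ; pick H5
  Q 190.51.59.7: descend 101111100011001100111011000 ; hops seen [H5,H0] ; pick H0
  add 223.180.54.0/24 -> H4 at depth 24
  add 61.0.0.0/8 -> H3 at depth 8
  del 0.0.0.0/0 (clear depth 0)
  add 105.80.0.0/12 -> H3 at depth 12
  Q 61.165.244.0: descend 0011110110100101111101000000 ; hops seen [H3,H5] ; pick H5
  add 223.180.0.0/17 -> H0 at depth 17
  add 61.160.0.0/12 -> H2 at depth 12
  add 223.180.54.0/24 -> H3 at depth 24
  add 61.0.0.0/8 -> H1 at depth 8
  Q 61.165.244.13: descend 001111011010010111110100000011 ; hops seen [H1,H2,H5,H0] ; pick H0
  Q 190.51.59.29: descend 101111100011001100111011000 ; hops seen [H0] ; pick H0
  add 223.180.54.64/28 -> H4 at depth 28
  Q 61.160.22.114: descend 0011110110100 ; hops seen [H1,H2] ; pick H2

== LOOKUPS ==
["H0","H2","H0","H0","H0","H5","H0","H5","H0","H0","H2"]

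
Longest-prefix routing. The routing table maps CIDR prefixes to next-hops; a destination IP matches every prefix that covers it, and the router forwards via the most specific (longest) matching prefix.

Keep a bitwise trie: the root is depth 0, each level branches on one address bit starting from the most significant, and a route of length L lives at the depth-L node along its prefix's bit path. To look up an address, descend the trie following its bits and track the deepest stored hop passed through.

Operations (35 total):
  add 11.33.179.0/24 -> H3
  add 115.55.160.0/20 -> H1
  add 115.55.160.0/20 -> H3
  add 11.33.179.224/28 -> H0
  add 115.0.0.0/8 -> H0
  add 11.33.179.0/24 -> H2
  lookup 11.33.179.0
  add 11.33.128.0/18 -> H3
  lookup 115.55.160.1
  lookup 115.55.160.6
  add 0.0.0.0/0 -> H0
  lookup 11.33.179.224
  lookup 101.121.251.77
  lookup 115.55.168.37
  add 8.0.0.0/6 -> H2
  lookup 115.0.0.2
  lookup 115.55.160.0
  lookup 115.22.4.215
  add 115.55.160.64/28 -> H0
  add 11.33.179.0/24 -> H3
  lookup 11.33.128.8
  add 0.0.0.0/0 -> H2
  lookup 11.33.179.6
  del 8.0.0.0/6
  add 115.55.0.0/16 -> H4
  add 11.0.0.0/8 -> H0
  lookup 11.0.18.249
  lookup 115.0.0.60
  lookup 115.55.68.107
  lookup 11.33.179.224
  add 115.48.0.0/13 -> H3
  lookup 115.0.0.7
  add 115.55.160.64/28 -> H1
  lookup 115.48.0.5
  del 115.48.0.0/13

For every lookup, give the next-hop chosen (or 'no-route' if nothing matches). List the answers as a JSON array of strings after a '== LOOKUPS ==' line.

Trace:
  add 11.33.179.0/24 -> H3 at depth 24
  add 115.55.160.0/20 -> H1 at depth 20
  add 115.55.160.0/20 -> H3 at depth 20
  add 11.33.179.224/28 -> H0 at depth 28
  add 115.0.0.0/8 -> H0 at depth 8
  add 11.33.179.0/24 -> H2 at depth 24
  lookup 11.33.179.0: bits 000010110010000110110011 walk d0:-→d1:-→d2:-→d3:-→d4:-→d5:-→d6:-→d7:-→d8:-→d9:-→d10:-→d11:-→d12:-→d13:-→d14:-→d15:-→d16:-→d17:-→d18:-→d19:-→d20:-→d21:-→d22:-→d23:-→d24:H2 -> H2
  add 11.33.128.0/18 -> H3 at depth 18
  lookup 115.55.160.1: bits 01110011001101111010 walk d0:-→d1:-→d2:-→d3:-→d4:-→d5:-→d6:-→d7:-→d8:H0→d9:-→d10:-→d11:-→d12:-→d13:-→d14:-→d15:-→d16:-→d17:-→d18:-→d19:-→d20:H3 -> H3
  lookup 115.55.160.6: bits 01110011001101111010 walk d0:-→d1:-→d2:-→d3:-→d4:-→d5:-→d6:-→d7:-→d8:H0→d9:-→d10:-→d11:-→d12:-→d13:-→d14:-→d15:-→d16:-→d17:-→d18:-→d19:-→d20:H3 -> H3
  add 0.0.0.0/0 -> H0 at depth 0
  lookup 11.33.179.224: bits 0000101100100001101100111110 walk d0:H0→d1:-→d2:-→d3:-→d4:-→d5:-→d6:-→d7:-→d8:-→d9:-→d10:-→d11:-→d12:-→d13:-→d14:-→d15:-→d16:-→d17:-→d18:H3→d19:-→d20:-→d21:-→d22:-→d23:-→d24:H2→d25:-→d26:-→d27:-→d28:H0 -> H0
  lookup 101.121.251.77: bits 011 walk d0:H0→d1:-→d2:-→d3:- -> H0
  lookup 115.55.168.37: bits 01110011001101111010 walk d0:H0→d1:-→d2:-→d3:-→d4:-→d5:-→d6:-→d7:-→d8:H0→d9:-→d10:-→d11:-→d12:-→d13:-→d14:-→d15:-→d16:-→d17:-→d18:-→d19:-→d20:H3 -> H3
  add 8.0.0.0/6 -> H2 at depth 6
  lookup 115.0.0.2: bits 0111001100 walk d0:H0→d1:-→d2:-→d3:-→d4:-→d5:-→d6:-→d7:-→d8:H0→d9:-→d10:- -> H0
  lookup 115.55.160.0: bits 01110011001101111010 walk d0:H0→d1:-→d2:-→d3:-→d4:-→d5:-→d6:-→d7:-→d8:H0→d9:-→d10:-→d11:-→d12:-→d13:-→d14:-→d15:-→d16:-→d17:-→d18:-→d19:-→d20:H3 -> H3
  lookup 115.22.4.215: bits 0111001100 walk d0:H0→d1:-→d2:-→d3:-→d4:-→d5:-→d6:-→d7:-→d8:H0→d9:-→d10:- -> H0
  add 115.55.160.64/28 -> H0 at depth 28
  add 11.33.179.0/24 -> H3 at depth 24
  lookup 11.33.128.8: bits 000010110010000110 walk d0:H0→d1:-→d2:-→d3:-→d4:-→d5:-→d6:H2→d7:-→d8:-→d9:-→d10:-→d11:-→d12:-→d13:-→d14:-→d15:-→d16:-→d17:-→d18:H3 -> H3
  add 0.0.0.0/0 -> H2 at depth 0
  lookup 11.33.179.6: bits 000010110010000110110011 walk d0:H2→d1:-→d2:-→d3:-→d4:-→d5:-→d6:H2→d7:-→d8:-→d9:-→d10:-→d11:-→d12:-→d13:-→d14:-→d15:-→d16:-→d17:-→d18:H3→d19:-→d20:-→d21:-→d22:-→d23:-→d24:H3 -> H3
  - 8.0.0.0/6 clear@6
  add 115.55.0.0/16 -> H4 at depth 16
  add 11.0.0.0/8 -> H0 at depth 8
  lookup 11.0.18.249: bits 0000101100 walk d0:H2→d1:-→d2:-→d3:-→d4:-→d5:-→d6:-→d7:-→d8:H0→d9:-→d10:- -> H0
  lookup 115.0.0.60: bits 0111001100 walk d0:H2→d1:-→d2:-→d3:-→d4:-→d5:-→d6:-→d7:-→d8:H0→d9:-→d10:- -> H0
  lookup 115.55.68.107: bits 0111001100110111 walk d0:H2→d1:-→d2:-→d3:-→d4:-→d5:-→d6:-→d7:-→d8:H0→d9:-→d10:-→d11:-→d12:-→d13:-→d14:-→d15:-→d16:H4 -> H4
  lookup 11.33.179.224: bits 0000101100100001101100111110 walk d0:H2→d1:-→d2:-→d3:-→d4:-→d5:-→d6:-→d7:-→d8:H0→d9:-→d10:-→d11:-→d12:-→d13:-→d14:-→d15:-→d16:-→d17:-→d18:H3→d19:-→d20:-→d21:-→d22:-→d23:-→d24:H3→d25:-→d26:-→d27:-→d28:H0 -> H0
  add 115.48.0.0/13 -> H3 at depth 13
  lookup 115.0.0.7: bits 0111001100 walk d0:H2→d1:-→d2:-→d3:-→d4:-→d5:-→d6:-→d7:-→d8:H0→d9:-→d10:- -> H0
  add 115.55.160.64/28 -> H1 at depth 28
  lookup 115.48.0.5: bits 0111001100110 walk d0:H2→d1:-→d2:-→d3:-→d4:-→d5:-→d6:-→d7:-→d8:H0→d9:-→d10:-→d11:-→d12:-→d13:H3 -> H3
  - 115.48.0.0/13 clear@13

== LOOKUPS ==
["H2","H3","H3","H0","H0","H3","H0","H3","H0","H3","H3","H0","H0","H4","H0","H0","H3"]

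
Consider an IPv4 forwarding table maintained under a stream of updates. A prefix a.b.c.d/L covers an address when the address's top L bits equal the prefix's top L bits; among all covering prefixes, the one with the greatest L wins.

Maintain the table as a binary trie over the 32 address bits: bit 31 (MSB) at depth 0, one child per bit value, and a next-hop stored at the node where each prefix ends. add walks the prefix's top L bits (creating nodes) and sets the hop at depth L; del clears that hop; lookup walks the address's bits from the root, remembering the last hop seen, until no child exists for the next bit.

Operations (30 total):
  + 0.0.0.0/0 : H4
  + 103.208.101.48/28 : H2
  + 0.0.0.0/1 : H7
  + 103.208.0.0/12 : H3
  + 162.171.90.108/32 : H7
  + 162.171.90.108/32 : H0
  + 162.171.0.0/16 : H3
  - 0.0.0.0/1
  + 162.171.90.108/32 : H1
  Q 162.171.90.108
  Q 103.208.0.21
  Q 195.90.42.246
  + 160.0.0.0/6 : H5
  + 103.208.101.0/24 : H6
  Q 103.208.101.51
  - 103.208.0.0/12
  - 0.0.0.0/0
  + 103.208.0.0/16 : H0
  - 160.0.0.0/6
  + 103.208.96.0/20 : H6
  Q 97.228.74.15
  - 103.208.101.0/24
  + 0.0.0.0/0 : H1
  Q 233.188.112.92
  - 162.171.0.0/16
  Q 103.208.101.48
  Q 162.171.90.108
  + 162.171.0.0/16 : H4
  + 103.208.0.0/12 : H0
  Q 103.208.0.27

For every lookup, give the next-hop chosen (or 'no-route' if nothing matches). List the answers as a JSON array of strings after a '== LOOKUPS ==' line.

Trace:
  + 0.0.0.0/0 (H4) depth=0
  + 103.208.101.48/28 (H2) depth=28
  + 0.0.0.0/1 (H7) depth=1
  + 103.208.0.0/12 (H3) depth=12
  + 162.171.90.108/32 (H7) depth=32
  + 162.171.90.108/32 (H0) depth=32
  + 162.171.0.0/16 (H3) depth=16
  del 0.0.0.0/1 (clear depth 1)
  + 162.171.90.108/32 (H1) depth=32
  lookup 162.171.90.108: bits 10100010101010110101101001101100 walk d0:H4→d1:-→d2:-→d3:-→d4:-→d5:-→d6:-→d7:-→d8:-→d9:-→d10:-→d11:-→d12:-→d13:-→d14:-→d15:-→d16:H3→d17:-→d18:-→d19:-→d20:-→d21:-→d22:-→d23:-→d24:-→d25:-→d26:-→d27:-→d28:-→d29:-→d30:-→d31:-→d32:H1 -> H1
  lookup 103.208.0.21: bits 01100111110100000 walk d0:H4→d1:-→d2:-→d3:-→d4:-→d5:-→d6:-→d7:-→d8:-→d9:-→d10:-→d11:-→d12:H3→d13:-→d14:-→d15:-→d16:-→d17:- -> H3
  lookup 195.90.42.246: bits 1 walk d0:H4→d1:- -> H4
  + 160.0.0.0/6 (H5) depth=6
  + 103.208.101.0/24 (H6) depth=24
  lookup 103.208.101.51: bits 0110011111010000011001010011 walk d0:H4→d1:-→d2:-→d3:-→d4:-→d5:-→d6:-→d7:-→d8:-→d9:-→d10:-→d11:-→d12:H3→d13:-→d14:-→d15:-→d16:-→d17:-→d18:-→d19:-→d20:-→d21:-→d22:-→d23:-→d24:H6→d25:-→d26:-→d27:-→d28:H2 -> H2
  del 103.208.0.0/12 (clear depth 12)
  del 0.0.0.0/0 (clear depth 0)
  + 103.208.0.0/16 (H0) depth=16
  del 160.0.0.0/6 (clear depth 6)
  + 103.208.96.0/20 (H6) depth=20
  lookup 97.228.74.15: bits 01100 walk d0:-→d1:-→d2:-→d3:-→d4:-→d5:- -> no-route
  del 103.208.101.0/24 (clear depth 24)
  + 0.0.0.0/0 (H1) depth=0
  lookup 233.188.112.92: bits 1 walk d0:H1→d1:- -> H1
  del 162.171.0.0/16 (clear depth 16)
  lookup 103.208.101.48: bits 0110011111010000011001010011 walk d0:H1→d1:-→d2:-→d3:-→d4:-→d5:-→d6:-→d7:-→d8:-→d9:-→d10:-→d11:-→d12:-→d13:-→d14:-→d15:-→d16:H0→d17:-→d18:-→d19:-→d20:H6→d21:-→d22:-→d23:-→d24:-→d25:-→d26:-→d27:-→d28:H2 -> H2
  lookup 162.171.90.108: bits 10100010101010110101101001101100 walk d0:H1→d1:-→d2:-→d3:-→d4:-→d5:-→d6:-→d7:-→d8:-→d9:-→d10:-→d11:-→d12:-→d13:-→d14:-→d15:-→d16:-→d17:-→d18:-→d19:-→d20:-→d21:-→d22:-→d23:-→d24:-→d25:-→d26:-→d27:-→d28:-→d29:-→d30:-→d31:-→d32:H1 -> H1
  + 162.171.0.0/16 (H4) depth=16
  + 103.208.0.0/12 (H0) depth=12
  lookup 103.208.0.27: bits 01100111110100000 walk d0:H1→d1:-→d2:-→d3:-→d4:-→d5:-→d6:-→d7:-→d8:-→d9:-→d10:-→d11:-→d12:H0→d13:-→d14:-→d15:-→d16:H0→d17:- -> H0

== LOOKUPS ==
["H1","H3","H4","H2","no-route","H1","H2","H1","H0"]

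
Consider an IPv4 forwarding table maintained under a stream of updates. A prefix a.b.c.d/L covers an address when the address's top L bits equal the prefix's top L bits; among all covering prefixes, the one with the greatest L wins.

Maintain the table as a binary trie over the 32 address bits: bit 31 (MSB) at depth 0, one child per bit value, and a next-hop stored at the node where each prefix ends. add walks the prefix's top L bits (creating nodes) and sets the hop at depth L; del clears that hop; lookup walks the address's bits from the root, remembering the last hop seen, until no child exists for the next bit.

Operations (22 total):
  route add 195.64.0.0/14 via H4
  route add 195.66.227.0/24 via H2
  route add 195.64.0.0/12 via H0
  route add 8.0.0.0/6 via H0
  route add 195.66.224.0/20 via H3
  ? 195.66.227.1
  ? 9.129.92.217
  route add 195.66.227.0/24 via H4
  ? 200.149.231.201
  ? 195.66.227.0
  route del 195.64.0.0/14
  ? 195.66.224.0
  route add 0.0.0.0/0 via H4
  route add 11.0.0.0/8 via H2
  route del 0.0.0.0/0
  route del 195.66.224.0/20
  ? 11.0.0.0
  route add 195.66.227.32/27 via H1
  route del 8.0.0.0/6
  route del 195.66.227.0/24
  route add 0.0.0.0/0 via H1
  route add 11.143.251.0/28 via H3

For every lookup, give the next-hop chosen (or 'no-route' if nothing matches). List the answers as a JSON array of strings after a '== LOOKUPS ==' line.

Apply in order:
  + 195.64.0.0/14 (H4) depth=14
  + 195.66.227.0/24 (H2) depth=24
  + 195.64.0.0/12 (H0) depth=12
  + 8.0.0.0/6 (H0) depth=6
  + 195.66.224.0/20 (H3) depth=20
  ? 195.66.227.1  path d0:-→d1:-→d2:-→d3:-→d4:-→d5:-→d6:-→d7:-→d8:-→d9:-→d10:-→d11:-→d12:H0→d13:-→d14:H4→d15:-→d16:-→d17:-→d18:-→d19:-→d20:H3→d21:-→d22:-→d23:-→d24:H2  best=H2
  ? 9.129.92.217  path d0:-→d1:-→d2:-→d3:-→d4:-→d5:-→d6:H0  best=H0
  + 195.66.227.0/24 (H4) depth=24
  ? 200.149.231.201  path d0:-→d1:-→d2:-→d3:-→d4:-  best=no-route
  ? 195.66.227.0  path d0:-→d1:-→d2:-→d3:-→d4:-→d5:-→d6:-→d7:-→d8:-→d9:-→d10:-→d11:-→d12:H0→d13:-→d14:H4→d15:-→d16:-→d17:-→d18:-→d19:-→d20:H3→d21:-→d22:-→d23:-→d24:H4  best=H4
  del 195.64.0.0/14 (clear depth 14)
  ? 195.66.224.0  path d0:-→d1:-→d2:-→d3:-→d4:-→d5:-→d6:-→d7:-→d8:-→d9:-→d10:-→d11:-→d12:H0→d13:-→d14:-→d15:-→d16:-→d17:-→d18:-→d19:-→d20:H3→d21:-→d22:-  best=H3
  + 0.0.0.0/0 (H4) depth=0
  + 11.0.0.0/8 (H2) depth=8
  del 0.0.0.0/0 (clear depth 0)
  del 195.66.224.0/20 (clear depth 20)
  ? 11.0.0.0  path d0:-→d1:-→d2:-→d3:-→d4:-→d5:-→d6:H0→d7:-→d8:H2  best=H2
  + 195.66.227.32/27 (H1) depth=27
  del 8.0.0.0/6 (clear depth 6)
  del 195.66.227.0/24 (clear depth 24)
  + 0.0.0.0/0 (H1) depth=0
  + 11.143.251.0/28 (H3) depth=28

== LOOKUPS ==
["H2","H0","no-route","H4","H3","H2"]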